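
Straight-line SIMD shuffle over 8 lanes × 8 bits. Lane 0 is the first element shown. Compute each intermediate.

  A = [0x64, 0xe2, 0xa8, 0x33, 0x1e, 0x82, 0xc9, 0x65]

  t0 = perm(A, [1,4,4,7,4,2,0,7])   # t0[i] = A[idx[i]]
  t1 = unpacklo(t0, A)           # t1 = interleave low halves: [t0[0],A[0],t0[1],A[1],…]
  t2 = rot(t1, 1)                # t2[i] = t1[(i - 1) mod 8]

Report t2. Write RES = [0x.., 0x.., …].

RES = [ 0x33  0xe2  0x64  0x1e  0xe2  0x1e  0xa8  0x65 ]

  t0: e2 1e 1e 65 1e a8 64 65
  t1: e2 64 1e e2 1e a8 65 33
  t2: 33 e2 64 1e e2 1e a8 65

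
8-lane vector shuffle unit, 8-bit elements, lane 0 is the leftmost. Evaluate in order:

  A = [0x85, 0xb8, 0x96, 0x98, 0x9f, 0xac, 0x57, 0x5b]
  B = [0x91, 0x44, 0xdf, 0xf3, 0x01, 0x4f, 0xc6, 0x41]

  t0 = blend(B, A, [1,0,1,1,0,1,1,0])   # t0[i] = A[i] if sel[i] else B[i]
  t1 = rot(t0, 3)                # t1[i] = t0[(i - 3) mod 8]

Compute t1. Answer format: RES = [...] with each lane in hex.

→ t0 |85|44|96|98|01|ac|57|41|
→ t1 |ac|57|41|85|44|96|98|01|

RES = [0xac, 0x57, 0x41, 0x85, 0x44, 0x96, 0x98, 0x01]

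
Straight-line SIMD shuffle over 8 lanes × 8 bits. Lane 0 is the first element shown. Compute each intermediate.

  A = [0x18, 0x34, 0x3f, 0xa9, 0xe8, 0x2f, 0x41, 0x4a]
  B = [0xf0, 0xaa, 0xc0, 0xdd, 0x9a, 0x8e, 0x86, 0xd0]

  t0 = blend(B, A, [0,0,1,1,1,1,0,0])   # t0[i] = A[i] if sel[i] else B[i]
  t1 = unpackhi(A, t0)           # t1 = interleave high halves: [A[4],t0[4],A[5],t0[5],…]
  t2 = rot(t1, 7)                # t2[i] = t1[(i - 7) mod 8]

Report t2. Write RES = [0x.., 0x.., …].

RES = [0xe8, 0x2f, 0x2f, 0x41, 0x86, 0x4a, 0xd0, 0xe8]

  t0: f0 aa 3f a9 e8 2f 86 d0
  t1: e8 e8 2f 2f 41 86 4a d0
  t2: e8 2f 2f 41 86 4a d0 e8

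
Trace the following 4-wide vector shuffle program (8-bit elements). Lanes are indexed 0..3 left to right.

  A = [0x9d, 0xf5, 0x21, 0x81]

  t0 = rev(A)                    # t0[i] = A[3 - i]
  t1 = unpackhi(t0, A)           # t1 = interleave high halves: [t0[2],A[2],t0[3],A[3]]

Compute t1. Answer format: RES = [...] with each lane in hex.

t0 = [0x81, 0x21, 0xf5, 0x9d]
t1 = [0xf5, 0x21, 0x9d, 0x81]

RES = [ 0xf5  0x21  0x9d  0x81 ]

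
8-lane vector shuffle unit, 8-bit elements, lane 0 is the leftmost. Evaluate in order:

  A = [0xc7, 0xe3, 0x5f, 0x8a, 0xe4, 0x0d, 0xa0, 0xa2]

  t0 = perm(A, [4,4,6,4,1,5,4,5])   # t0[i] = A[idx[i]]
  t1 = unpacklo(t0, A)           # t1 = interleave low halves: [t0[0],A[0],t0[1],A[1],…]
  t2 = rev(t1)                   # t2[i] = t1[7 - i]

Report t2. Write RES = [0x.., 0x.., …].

→ t0 |e4|e4|a0|e4|e3|0d|e4|0d|
→ t1 |e4|c7|e4|e3|a0|5f|e4|8a|
→ t2 |8a|e4|5f|a0|e3|e4|c7|e4|

RES = [ 0x8a  0xe4  0x5f  0xa0  0xe3  0xe4  0xc7  0xe4 ]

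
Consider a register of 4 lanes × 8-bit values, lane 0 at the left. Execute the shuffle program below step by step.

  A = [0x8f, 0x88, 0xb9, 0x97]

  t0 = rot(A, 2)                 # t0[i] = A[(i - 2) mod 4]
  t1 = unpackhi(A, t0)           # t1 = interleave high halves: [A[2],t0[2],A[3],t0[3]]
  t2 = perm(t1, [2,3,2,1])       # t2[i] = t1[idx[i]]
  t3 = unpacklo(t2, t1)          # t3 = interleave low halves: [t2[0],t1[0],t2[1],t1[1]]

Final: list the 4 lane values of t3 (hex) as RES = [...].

t0 = [0xb9, 0x97, 0x8f, 0x88]
t1 = [0xb9, 0x8f, 0x97, 0x88]
t2 = [0x97, 0x88, 0x97, 0x8f]
t3 = [0x97, 0xb9, 0x88, 0x8f]

RES = [ 0x97  0xb9  0x88  0x8f ]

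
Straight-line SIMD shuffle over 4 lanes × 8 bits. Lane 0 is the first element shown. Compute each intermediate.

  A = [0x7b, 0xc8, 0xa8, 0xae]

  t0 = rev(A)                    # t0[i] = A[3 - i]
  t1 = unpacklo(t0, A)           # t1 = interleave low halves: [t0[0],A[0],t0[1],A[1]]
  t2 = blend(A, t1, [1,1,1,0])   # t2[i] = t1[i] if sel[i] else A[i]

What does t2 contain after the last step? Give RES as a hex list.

  t0: ae a8 c8 7b
  t1: ae 7b a8 c8
  t2: ae 7b a8 ae

RES = [0xae, 0x7b, 0xa8, 0xae]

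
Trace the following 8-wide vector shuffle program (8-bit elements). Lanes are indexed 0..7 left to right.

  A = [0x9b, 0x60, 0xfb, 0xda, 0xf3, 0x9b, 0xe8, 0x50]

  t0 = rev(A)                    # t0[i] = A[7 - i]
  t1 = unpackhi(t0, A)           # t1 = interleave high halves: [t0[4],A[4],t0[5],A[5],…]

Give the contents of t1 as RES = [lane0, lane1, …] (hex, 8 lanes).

  t0: 50 e8 9b f3 da fb 60 9b
  t1: da f3 fb 9b 60 e8 9b 50

RES = [0xda, 0xf3, 0xfb, 0x9b, 0x60, 0xe8, 0x9b, 0x50]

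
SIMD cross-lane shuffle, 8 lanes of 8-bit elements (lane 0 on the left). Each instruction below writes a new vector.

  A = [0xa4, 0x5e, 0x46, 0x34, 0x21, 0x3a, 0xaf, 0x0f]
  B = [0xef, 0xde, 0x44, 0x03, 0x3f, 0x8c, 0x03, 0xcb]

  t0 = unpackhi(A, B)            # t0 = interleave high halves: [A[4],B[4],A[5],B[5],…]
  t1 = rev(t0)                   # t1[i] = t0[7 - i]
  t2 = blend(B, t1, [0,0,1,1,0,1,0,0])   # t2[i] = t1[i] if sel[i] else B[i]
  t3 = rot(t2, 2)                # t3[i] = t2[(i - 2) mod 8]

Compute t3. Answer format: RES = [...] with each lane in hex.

RES = [0x03, 0xcb, 0xef, 0xde, 0x03, 0xaf, 0x3f, 0x3a]

  t0: 21 3f 3a 8c af 03 0f cb
  t1: cb 0f 03 af 8c 3a 3f 21
  t2: ef de 03 af 3f 3a 03 cb
  t3: 03 cb ef de 03 af 3f 3a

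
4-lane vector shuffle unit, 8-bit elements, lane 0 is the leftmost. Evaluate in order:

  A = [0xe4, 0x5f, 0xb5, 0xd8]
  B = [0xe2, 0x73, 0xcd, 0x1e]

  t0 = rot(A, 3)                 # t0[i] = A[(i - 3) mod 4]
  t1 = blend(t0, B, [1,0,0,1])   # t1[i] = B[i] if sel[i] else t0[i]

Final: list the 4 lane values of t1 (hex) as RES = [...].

RES = [ 0xe2  0xb5  0xd8  0x1e ]

  t0: 5f b5 d8 e4
  t1: e2 b5 d8 1e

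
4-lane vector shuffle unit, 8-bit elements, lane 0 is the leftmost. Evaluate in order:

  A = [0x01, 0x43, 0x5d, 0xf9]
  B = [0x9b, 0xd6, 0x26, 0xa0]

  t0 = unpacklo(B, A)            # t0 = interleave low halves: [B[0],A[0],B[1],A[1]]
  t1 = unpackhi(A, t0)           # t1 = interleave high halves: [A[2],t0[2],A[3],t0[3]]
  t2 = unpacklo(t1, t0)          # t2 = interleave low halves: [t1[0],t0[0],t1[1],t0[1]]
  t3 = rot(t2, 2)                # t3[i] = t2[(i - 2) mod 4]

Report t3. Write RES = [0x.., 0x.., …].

RES = [0xd6, 0x01, 0x5d, 0x9b]

→ t0 |9b|01|d6|43|
→ t1 |5d|d6|f9|43|
→ t2 |5d|9b|d6|01|
→ t3 |d6|01|5d|9b|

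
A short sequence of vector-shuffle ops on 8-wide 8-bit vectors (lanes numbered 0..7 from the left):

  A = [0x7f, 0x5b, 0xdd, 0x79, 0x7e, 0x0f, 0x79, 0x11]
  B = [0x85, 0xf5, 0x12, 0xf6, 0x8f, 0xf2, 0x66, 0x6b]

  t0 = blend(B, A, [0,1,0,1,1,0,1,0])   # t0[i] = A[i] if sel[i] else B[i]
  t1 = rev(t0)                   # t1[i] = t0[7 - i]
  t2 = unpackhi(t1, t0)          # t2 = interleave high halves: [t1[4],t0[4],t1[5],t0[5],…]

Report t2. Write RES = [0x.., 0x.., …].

RES = [ 0x79  0x7e  0x12  0xf2  0x5b  0x79  0x85  0x6b ]

→ t0 |85|5b|12|79|7e|f2|79|6b|
→ t1 |6b|79|f2|7e|79|12|5b|85|
→ t2 |79|7e|12|f2|5b|79|85|6b|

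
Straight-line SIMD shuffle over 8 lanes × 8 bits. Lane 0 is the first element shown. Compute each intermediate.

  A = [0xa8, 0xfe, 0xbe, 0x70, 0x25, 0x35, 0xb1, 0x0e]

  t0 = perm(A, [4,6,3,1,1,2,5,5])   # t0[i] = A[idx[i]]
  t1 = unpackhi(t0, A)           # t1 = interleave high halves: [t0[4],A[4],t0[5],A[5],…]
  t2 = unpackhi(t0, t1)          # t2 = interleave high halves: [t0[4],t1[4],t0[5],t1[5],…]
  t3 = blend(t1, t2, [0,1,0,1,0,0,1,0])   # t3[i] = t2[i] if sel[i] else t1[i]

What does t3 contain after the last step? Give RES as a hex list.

→ t0 |25|b1|70|fe|fe|be|35|35|
→ t1 |fe|25|be|35|35|b1|35|0e|
→ t2 |fe|35|be|b1|35|35|35|0e|
→ t3 |fe|35|be|b1|35|b1|35|0e|

RES = [0xfe, 0x35, 0xbe, 0xb1, 0x35, 0xb1, 0x35, 0x0e]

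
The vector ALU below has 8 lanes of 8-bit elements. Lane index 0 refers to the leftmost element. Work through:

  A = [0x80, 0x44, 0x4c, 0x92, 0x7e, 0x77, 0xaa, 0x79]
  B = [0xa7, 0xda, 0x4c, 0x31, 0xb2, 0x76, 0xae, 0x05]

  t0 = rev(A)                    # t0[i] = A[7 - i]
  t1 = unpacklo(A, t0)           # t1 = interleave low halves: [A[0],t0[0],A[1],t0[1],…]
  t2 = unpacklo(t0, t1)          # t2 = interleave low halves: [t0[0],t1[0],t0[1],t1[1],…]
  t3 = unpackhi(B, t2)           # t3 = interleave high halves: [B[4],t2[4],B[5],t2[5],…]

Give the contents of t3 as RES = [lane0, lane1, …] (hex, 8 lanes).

RES = [0xb2, 0x77, 0x76, 0x44, 0xae, 0x7e, 0x05, 0xaa]

  t0: 79 aa 77 7e 92 4c 44 80
  t1: 80 79 44 aa 4c 77 92 7e
  t2: 79 80 aa 79 77 44 7e aa
  t3: b2 77 76 44 ae 7e 05 aa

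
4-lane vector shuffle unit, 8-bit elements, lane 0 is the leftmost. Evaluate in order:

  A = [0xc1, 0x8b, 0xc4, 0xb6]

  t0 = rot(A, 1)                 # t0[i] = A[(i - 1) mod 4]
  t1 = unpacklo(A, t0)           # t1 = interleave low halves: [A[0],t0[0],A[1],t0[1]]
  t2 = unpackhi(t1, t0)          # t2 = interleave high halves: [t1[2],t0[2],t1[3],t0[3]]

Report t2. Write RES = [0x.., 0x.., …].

RES = [0x8b, 0x8b, 0xc1, 0xc4]

→ t0 |b6|c1|8b|c4|
→ t1 |c1|b6|8b|c1|
→ t2 |8b|8b|c1|c4|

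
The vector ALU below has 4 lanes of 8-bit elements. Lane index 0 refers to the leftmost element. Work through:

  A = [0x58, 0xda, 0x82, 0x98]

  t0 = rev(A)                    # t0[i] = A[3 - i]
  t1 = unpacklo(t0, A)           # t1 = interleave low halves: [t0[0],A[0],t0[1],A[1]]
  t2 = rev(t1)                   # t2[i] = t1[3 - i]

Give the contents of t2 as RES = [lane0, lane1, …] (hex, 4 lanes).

RES = [ 0xda  0x82  0x58  0x98 ]

  t0: 98 82 da 58
  t1: 98 58 82 da
  t2: da 82 58 98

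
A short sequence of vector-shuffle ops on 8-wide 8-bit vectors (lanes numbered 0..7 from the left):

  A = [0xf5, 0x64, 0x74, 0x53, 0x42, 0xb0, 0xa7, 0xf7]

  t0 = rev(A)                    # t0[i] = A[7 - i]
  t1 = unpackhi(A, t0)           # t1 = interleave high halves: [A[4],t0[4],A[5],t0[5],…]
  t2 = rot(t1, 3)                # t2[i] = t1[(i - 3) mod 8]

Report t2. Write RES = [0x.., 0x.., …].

→ t0 |f7|a7|b0|42|53|74|64|f5|
→ t1 |42|53|b0|74|a7|64|f7|f5|
→ t2 |64|f7|f5|42|53|b0|74|a7|

RES = [ 0x64  0xf7  0xf5  0x42  0x53  0xb0  0x74  0xa7 ]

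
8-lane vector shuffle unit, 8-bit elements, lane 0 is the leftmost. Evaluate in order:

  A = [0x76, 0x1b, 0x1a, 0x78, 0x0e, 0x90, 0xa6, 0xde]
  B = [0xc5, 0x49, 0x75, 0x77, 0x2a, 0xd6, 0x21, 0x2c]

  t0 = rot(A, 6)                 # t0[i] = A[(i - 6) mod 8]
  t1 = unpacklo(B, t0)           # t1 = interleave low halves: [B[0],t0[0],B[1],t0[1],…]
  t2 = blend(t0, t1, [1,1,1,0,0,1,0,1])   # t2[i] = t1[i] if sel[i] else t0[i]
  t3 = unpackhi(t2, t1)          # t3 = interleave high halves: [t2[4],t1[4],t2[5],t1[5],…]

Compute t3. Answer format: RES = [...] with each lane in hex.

t0 = [0x1a, 0x78, 0x0e, 0x90, 0xa6, 0xde, 0x76, 0x1b]
t1 = [0xc5, 0x1a, 0x49, 0x78, 0x75, 0x0e, 0x77, 0x90]
t2 = [0xc5, 0x1a, 0x49, 0x90, 0xa6, 0x0e, 0x76, 0x90]
t3 = [0xa6, 0x75, 0x0e, 0x0e, 0x76, 0x77, 0x90, 0x90]

RES = [0xa6, 0x75, 0x0e, 0x0e, 0x76, 0x77, 0x90, 0x90]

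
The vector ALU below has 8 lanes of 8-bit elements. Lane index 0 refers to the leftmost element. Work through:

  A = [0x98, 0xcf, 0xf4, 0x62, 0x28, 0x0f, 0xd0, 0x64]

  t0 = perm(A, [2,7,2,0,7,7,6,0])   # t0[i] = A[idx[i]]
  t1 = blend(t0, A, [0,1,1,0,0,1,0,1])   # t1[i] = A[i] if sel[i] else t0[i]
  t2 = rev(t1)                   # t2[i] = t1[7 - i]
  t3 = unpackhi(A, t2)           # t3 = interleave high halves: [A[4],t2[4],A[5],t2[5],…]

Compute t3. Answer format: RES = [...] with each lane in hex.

t0 = [0xf4, 0x64, 0xf4, 0x98, 0x64, 0x64, 0xd0, 0x98]
t1 = [0xf4, 0xcf, 0xf4, 0x98, 0x64, 0x0f, 0xd0, 0x64]
t2 = [0x64, 0xd0, 0x0f, 0x64, 0x98, 0xf4, 0xcf, 0xf4]
t3 = [0x28, 0x98, 0x0f, 0xf4, 0xd0, 0xcf, 0x64, 0xf4]

RES = [0x28, 0x98, 0x0f, 0xf4, 0xd0, 0xcf, 0x64, 0xf4]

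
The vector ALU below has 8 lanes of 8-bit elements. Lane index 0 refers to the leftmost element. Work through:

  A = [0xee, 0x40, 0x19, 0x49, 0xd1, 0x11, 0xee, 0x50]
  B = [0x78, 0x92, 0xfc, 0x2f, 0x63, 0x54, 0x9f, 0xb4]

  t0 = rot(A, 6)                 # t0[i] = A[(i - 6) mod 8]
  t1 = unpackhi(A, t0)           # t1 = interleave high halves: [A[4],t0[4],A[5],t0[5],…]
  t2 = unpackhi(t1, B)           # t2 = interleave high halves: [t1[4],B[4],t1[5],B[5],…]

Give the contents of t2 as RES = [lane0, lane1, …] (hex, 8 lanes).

RES = [0xee, 0x63, 0xee, 0x54, 0x50, 0x9f, 0x40, 0xb4]

  t0: 19 49 d1 11 ee 50 ee 40
  t1: d1 ee 11 50 ee ee 50 40
  t2: ee 63 ee 54 50 9f 40 b4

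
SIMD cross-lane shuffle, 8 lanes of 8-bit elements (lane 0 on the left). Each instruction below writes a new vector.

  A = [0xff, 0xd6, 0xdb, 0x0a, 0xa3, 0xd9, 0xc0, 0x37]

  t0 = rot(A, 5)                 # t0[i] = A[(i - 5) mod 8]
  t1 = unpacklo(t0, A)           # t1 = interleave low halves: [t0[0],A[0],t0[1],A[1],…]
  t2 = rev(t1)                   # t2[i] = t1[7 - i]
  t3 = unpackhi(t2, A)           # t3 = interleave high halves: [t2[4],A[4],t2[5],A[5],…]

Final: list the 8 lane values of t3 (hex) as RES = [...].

RES = [0xd6, 0xa3, 0xa3, 0xd9, 0xff, 0xc0, 0x0a, 0x37]

→ t0 |0a|a3|d9|c0|37|ff|d6|db|
→ t1 |0a|ff|a3|d6|d9|db|c0|0a|
→ t2 |0a|c0|db|d9|d6|a3|ff|0a|
→ t3 |d6|a3|a3|d9|ff|c0|0a|37|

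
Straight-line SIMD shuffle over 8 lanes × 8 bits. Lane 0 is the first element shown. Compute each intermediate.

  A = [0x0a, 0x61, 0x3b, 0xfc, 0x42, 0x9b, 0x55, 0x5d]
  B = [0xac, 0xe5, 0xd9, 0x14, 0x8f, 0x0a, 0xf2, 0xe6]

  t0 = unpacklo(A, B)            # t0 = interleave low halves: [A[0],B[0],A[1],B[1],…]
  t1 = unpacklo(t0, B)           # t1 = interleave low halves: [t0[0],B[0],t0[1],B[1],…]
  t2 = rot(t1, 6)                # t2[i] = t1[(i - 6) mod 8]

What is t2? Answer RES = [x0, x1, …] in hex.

RES = [ 0xac  0xe5  0x61  0xd9  0xe5  0x14  0x0a  0xac ]

  t0: 0a ac 61 e5 3b d9 fc 14
  t1: 0a ac ac e5 61 d9 e5 14
  t2: ac e5 61 d9 e5 14 0a ac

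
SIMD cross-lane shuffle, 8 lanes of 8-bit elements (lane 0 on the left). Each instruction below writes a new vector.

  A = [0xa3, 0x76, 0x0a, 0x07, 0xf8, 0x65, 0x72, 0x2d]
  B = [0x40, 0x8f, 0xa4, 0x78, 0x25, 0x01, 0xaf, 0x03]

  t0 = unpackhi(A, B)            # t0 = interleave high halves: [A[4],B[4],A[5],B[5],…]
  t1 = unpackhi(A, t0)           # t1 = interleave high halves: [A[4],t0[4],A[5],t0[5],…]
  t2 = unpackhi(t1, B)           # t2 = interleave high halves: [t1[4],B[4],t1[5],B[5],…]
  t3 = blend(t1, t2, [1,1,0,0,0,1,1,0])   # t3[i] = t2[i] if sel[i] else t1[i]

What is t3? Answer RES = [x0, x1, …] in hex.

→ t0 |f8|25|65|01|72|af|2d|03|
→ t1 |f8|72|65|af|72|2d|2d|03|
→ t2 |72|25|2d|01|2d|af|03|03|
→ t3 |72|25|65|af|72|af|03|03|

RES = [ 0x72  0x25  0x65  0xaf  0x72  0xaf  0x03  0x03 ]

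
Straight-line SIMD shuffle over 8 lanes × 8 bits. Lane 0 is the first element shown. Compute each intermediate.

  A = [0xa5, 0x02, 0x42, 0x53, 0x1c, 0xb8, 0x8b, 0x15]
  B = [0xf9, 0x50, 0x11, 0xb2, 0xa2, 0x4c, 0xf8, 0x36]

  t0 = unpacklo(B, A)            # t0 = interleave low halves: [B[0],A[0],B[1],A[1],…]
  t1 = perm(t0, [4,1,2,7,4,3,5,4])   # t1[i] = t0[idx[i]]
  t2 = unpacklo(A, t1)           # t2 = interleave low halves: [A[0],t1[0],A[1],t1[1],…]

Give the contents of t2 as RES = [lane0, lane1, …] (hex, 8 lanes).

RES = [0xa5, 0x11, 0x02, 0xa5, 0x42, 0x50, 0x53, 0x53]

  t0: f9 a5 50 02 11 42 b2 53
  t1: 11 a5 50 53 11 02 42 11
  t2: a5 11 02 a5 42 50 53 53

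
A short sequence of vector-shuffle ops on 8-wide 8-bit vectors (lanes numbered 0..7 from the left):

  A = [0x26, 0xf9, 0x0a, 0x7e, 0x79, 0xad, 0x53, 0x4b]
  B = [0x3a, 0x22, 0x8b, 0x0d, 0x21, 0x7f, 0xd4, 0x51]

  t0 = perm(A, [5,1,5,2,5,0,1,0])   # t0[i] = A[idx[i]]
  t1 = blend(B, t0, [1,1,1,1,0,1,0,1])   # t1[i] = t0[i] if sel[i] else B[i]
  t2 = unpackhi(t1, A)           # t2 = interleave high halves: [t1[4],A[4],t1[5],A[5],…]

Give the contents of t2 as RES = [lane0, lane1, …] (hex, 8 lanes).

  t0: ad f9 ad 0a ad 26 f9 26
  t1: ad f9 ad 0a 21 26 d4 26
  t2: 21 79 26 ad d4 53 26 4b

RES = [0x21, 0x79, 0x26, 0xad, 0xd4, 0x53, 0x26, 0x4b]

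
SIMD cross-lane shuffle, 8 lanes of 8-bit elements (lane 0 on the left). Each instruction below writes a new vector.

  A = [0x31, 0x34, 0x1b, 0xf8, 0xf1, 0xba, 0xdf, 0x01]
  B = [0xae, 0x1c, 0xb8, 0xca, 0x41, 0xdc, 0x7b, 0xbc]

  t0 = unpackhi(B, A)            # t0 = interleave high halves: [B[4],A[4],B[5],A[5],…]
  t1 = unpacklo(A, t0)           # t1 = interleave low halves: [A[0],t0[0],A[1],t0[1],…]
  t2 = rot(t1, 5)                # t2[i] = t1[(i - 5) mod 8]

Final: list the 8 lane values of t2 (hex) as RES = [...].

t0 = [0x41, 0xf1, 0xdc, 0xba, 0x7b, 0xdf, 0xbc, 0x01]
t1 = [0x31, 0x41, 0x34, 0xf1, 0x1b, 0xdc, 0xf8, 0xba]
t2 = [0xf1, 0x1b, 0xdc, 0xf8, 0xba, 0x31, 0x41, 0x34]

RES = [ 0xf1  0x1b  0xdc  0xf8  0xba  0x31  0x41  0x34 ]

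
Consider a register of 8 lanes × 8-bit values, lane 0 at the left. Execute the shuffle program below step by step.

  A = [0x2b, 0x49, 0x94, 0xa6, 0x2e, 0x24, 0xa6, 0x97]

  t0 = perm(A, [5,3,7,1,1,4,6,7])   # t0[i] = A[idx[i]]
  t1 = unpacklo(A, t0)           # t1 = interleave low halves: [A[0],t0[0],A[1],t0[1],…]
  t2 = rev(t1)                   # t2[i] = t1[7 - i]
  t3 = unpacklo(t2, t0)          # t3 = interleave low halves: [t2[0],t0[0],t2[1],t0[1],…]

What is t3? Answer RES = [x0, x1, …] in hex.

RES = [ 0x49  0x24  0xa6  0xa6  0x97  0x97  0x94  0x49 ]

t0 = [0x24, 0xa6, 0x97, 0x49, 0x49, 0x2e, 0xa6, 0x97]
t1 = [0x2b, 0x24, 0x49, 0xa6, 0x94, 0x97, 0xa6, 0x49]
t2 = [0x49, 0xa6, 0x97, 0x94, 0xa6, 0x49, 0x24, 0x2b]
t3 = [0x49, 0x24, 0xa6, 0xa6, 0x97, 0x97, 0x94, 0x49]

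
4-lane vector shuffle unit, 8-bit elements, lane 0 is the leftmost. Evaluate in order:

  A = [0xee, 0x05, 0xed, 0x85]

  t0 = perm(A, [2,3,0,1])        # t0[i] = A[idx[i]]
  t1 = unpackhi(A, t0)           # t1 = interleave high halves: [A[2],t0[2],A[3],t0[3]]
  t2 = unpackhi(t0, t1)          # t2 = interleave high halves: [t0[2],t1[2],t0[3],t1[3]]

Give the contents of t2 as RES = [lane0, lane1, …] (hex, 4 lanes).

RES = [ 0xee  0x85  0x05  0x05 ]

t0 = [0xed, 0x85, 0xee, 0x05]
t1 = [0xed, 0xee, 0x85, 0x05]
t2 = [0xee, 0x85, 0x05, 0x05]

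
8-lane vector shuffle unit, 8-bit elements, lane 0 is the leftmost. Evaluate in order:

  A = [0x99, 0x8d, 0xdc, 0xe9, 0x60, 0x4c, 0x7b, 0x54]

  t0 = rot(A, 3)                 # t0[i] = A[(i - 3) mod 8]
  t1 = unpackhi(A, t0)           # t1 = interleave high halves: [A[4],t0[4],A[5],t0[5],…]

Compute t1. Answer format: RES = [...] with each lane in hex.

RES = [0x60, 0x8d, 0x4c, 0xdc, 0x7b, 0xe9, 0x54, 0x60]

t0 = [0x4c, 0x7b, 0x54, 0x99, 0x8d, 0xdc, 0xe9, 0x60]
t1 = [0x60, 0x8d, 0x4c, 0xdc, 0x7b, 0xe9, 0x54, 0x60]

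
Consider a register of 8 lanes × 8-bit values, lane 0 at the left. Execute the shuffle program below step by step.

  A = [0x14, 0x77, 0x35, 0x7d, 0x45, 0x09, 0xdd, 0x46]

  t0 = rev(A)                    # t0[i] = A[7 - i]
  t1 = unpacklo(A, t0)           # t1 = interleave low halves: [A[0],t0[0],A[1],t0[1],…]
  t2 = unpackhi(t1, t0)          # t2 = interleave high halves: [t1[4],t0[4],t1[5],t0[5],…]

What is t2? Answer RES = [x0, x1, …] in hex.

→ t0 |46|dd|09|45|7d|35|77|14|
→ t1 |14|46|77|dd|35|09|7d|45|
→ t2 |35|7d|09|35|7d|77|45|14|

RES = [0x35, 0x7d, 0x09, 0x35, 0x7d, 0x77, 0x45, 0x14]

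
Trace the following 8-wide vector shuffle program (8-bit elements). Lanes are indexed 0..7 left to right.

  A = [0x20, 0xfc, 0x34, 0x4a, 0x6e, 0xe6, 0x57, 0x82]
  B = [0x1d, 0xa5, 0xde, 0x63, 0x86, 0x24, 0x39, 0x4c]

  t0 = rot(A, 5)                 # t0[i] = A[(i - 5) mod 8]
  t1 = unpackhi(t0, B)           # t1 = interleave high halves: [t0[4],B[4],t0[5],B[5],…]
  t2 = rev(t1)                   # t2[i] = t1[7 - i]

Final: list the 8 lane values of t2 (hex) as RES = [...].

  t0: 4a 6e e6 57 82 20 fc 34
  t1: 82 86 20 24 fc 39 34 4c
  t2: 4c 34 39 fc 24 20 86 82

RES = [ 0x4c  0x34  0x39  0xfc  0x24  0x20  0x86  0x82 ]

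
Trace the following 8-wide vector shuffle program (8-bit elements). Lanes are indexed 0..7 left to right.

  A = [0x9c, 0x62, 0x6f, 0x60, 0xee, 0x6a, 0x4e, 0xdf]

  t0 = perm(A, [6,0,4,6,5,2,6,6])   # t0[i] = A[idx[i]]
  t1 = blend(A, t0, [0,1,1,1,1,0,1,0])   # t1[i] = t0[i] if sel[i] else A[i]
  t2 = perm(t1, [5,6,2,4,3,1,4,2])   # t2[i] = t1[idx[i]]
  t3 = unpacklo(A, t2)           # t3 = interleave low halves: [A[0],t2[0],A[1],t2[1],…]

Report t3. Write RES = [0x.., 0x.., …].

t0 = [0x4e, 0x9c, 0xee, 0x4e, 0x6a, 0x6f, 0x4e, 0x4e]
t1 = [0x9c, 0x9c, 0xee, 0x4e, 0x6a, 0x6a, 0x4e, 0xdf]
t2 = [0x6a, 0x4e, 0xee, 0x6a, 0x4e, 0x9c, 0x6a, 0xee]
t3 = [0x9c, 0x6a, 0x62, 0x4e, 0x6f, 0xee, 0x60, 0x6a]

RES = [0x9c, 0x6a, 0x62, 0x4e, 0x6f, 0xee, 0x60, 0x6a]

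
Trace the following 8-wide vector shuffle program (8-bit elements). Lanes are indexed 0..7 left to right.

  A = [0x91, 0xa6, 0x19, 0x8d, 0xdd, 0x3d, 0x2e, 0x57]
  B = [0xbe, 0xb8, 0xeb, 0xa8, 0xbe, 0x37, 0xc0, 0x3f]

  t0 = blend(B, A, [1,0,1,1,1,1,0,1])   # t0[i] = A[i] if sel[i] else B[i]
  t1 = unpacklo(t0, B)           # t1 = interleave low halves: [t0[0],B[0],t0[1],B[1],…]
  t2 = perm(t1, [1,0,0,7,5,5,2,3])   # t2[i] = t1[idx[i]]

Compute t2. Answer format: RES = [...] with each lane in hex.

RES = [ 0xbe  0x91  0x91  0xa8  0xeb  0xeb  0xb8  0xb8 ]

→ t0 |91|b8|19|8d|dd|3d|c0|57|
→ t1 |91|be|b8|b8|19|eb|8d|a8|
→ t2 |be|91|91|a8|eb|eb|b8|b8|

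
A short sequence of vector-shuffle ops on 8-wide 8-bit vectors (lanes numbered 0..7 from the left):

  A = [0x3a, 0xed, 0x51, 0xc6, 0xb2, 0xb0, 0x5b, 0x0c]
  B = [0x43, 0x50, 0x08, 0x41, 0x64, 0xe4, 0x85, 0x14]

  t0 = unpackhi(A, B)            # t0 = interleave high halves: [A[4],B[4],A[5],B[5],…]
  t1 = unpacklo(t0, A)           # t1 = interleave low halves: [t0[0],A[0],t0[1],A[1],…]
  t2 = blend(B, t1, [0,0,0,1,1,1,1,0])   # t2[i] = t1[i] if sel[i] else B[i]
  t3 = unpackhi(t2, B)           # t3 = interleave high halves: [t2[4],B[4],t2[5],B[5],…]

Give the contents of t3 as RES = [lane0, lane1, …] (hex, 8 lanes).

→ t0 |b2|64|b0|e4|5b|85|0c|14|
→ t1 |b2|3a|64|ed|b0|51|e4|c6|
→ t2 |43|50|08|ed|b0|51|e4|14|
→ t3 |b0|64|51|e4|e4|85|14|14|

RES = [0xb0, 0x64, 0x51, 0xe4, 0xe4, 0x85, 0x14, 0x14]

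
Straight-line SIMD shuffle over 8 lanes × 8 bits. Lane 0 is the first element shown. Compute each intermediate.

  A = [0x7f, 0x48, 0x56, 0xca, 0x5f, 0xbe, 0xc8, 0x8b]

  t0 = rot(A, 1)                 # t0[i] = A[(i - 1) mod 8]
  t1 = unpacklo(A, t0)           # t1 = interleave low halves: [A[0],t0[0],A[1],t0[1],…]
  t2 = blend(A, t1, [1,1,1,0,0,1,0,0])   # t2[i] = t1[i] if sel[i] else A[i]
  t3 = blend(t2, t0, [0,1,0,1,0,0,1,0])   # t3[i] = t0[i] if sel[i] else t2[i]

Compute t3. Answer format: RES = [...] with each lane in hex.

RES = [0x7f, 0x7f, 0x48, 0x56, 0x5f, 0x48, 0xbe, 0x8b]

t0 = [0x8b, 0x7f, 0x48, 0x56, 0xca, 0x5f, 0xbe, 0xc8]
t1 = [0x7f, 0x8b, 0x48, 0x7f, 0x56, 0x48, 0xca, 0x56]
t2 = [0x7f, 0x8b, 0x48, 0xca, 0x5f, 0x48, 0xc8, 0x8b]
t3 = [0x7f, 0x7f, 0x48, 0x56, 0x5f, 0x48, 0xbe, 0x8b]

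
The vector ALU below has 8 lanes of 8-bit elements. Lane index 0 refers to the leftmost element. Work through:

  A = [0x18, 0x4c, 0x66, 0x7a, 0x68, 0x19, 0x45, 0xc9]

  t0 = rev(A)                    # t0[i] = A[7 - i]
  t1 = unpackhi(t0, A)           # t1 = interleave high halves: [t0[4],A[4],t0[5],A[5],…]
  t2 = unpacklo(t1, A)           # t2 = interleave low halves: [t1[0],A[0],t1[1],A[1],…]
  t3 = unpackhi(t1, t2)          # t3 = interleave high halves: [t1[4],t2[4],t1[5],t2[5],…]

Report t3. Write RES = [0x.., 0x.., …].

→ t0 |c9|45|19|68|7a|66|4c|18|
→ t1 |7a|68|66|19|4c|45|18|c9|
→ t2 |7a|18|68|4c|66|66|19|7a|
→ t3 |4c|66|45|66|18|19|c9|7a|

RES = [ 0x4c  0x66  0x45  0x66  0x18  0x19  0xc9  0x7a ]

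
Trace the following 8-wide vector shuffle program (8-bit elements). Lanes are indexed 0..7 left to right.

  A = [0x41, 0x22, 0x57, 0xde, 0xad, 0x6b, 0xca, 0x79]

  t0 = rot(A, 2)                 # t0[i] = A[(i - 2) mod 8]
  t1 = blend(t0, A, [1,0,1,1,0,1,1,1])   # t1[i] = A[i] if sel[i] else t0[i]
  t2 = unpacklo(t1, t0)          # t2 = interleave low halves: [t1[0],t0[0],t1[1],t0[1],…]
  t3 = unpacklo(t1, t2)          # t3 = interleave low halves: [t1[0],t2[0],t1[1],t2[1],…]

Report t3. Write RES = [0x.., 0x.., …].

  t0: ca 79 41 22 57 de ad 6b
  t1: 41 79 57 de 57 6b ca 79
  t2: 41 ca 79 79 57 41 de 22
  t3: 41 41 79 ca 57 79 de 79

RES = [0x41, 0x41, 0x79, 0xca, 0x57, 0x79, 0xde, 0x79]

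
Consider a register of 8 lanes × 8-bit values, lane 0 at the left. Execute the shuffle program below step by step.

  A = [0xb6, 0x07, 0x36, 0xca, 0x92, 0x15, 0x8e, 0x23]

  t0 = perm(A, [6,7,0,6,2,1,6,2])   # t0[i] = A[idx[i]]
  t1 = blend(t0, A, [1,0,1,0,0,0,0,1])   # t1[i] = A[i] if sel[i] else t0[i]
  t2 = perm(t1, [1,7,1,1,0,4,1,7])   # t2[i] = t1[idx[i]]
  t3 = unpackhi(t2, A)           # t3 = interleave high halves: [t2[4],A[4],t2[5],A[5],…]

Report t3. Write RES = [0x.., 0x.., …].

→ t0 |8e|23|b6|8e|36|07|8e|36|
→ t1 |b6|23|36|8e|36|07|8e|23|
→ t2 |23|23|23|23|b6|36|23|23|
→ t3 |b6|92|36|15|23|8e|23|23|

RES = [0xb6, 0x92, 0x36, 0x15, 0x23, 0x8e, 0x23, 0x23]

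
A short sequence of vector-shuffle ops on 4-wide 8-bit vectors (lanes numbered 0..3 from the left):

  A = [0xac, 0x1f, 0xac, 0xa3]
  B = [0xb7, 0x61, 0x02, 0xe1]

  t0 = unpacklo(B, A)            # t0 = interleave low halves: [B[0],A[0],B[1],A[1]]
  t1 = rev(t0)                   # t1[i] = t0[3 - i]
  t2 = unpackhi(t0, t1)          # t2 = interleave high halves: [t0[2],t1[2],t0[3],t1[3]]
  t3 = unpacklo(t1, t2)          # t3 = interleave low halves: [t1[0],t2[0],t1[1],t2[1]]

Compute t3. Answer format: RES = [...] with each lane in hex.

RES = [ 0x1f  0x61  0x61  0xac ]

→ t0 |b7|ac|61|1f|
→ t1 |1f|61|ac|b7|
→ t2 |61|ac|1f|b7|
→ t3 |1f|61|61|ac|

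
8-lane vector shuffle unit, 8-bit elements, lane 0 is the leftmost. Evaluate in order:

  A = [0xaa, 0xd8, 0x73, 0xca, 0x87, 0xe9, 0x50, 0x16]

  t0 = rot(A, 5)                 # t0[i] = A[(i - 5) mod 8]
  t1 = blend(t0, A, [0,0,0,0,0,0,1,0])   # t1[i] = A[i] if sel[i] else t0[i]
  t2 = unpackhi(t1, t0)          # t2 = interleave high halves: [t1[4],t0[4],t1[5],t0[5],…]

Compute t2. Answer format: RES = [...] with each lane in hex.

  t0: ca 87 e9 50 16 aa d8 73
  t1: ca 87 e9 50 16 aa 50 73
  t2: 16 16 aa aa 50 d8 73 73

RES = [ 0x16  0x16  0xaa  0xaa  0x50  0xd8  0x73  0x73 ]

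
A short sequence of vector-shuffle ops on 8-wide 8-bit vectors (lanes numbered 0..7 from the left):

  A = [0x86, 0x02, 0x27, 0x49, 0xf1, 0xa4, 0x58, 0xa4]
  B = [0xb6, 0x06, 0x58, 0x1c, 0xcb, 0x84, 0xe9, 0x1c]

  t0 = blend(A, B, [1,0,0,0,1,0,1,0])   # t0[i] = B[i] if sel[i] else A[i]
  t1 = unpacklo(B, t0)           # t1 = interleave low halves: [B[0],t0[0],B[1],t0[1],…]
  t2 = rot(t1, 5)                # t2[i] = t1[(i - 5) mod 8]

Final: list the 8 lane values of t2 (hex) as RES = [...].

t0 = [0xb6, 0x02, 0x27, 0x49, 0xcb, 0xa4, 0xe9, 0xa4]
t1 = [0xb6, 0xb6, 0x06, 0x02, 0x58, 0x27, 0x1c, 0x49]
t2 = [0x02, 0x58, 0x27, 0x1c, 0x49, 0xb6, 0xb6, 0x06]

RES = [0x02, 0x58, 0x27, 0x1c, 0x49, 0xb6, 0xb6, 0x06]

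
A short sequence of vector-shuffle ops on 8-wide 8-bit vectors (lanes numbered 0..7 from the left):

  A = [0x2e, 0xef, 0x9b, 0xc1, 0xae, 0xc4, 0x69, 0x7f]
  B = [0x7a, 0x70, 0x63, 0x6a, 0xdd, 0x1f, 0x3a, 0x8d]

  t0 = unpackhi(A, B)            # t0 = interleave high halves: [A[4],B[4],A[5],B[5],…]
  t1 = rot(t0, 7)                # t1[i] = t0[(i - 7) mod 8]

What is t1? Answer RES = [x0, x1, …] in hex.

RES = [ 0xdd  0xc4  0x1f  0x69  0x3a  0x7f  0x8d  0xae ]

  t0: ae dd c4 1f 69 3a 7f 8d
  t1: dd c4 1f 69 3a 7f 8d ae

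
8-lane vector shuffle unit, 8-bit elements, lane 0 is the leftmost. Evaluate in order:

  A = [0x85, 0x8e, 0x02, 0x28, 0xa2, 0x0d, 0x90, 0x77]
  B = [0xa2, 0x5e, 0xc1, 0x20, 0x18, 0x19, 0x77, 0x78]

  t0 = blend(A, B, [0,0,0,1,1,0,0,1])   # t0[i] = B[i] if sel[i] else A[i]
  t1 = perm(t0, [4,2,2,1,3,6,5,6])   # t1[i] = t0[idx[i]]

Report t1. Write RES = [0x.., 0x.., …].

→ t0 |85|8e|02|20|18|0d|90|78|
→ t1 |18|02|02|8e|20|90|0d|90|

RES = [ 0x18  0x02  0x02  0x8e  0x20  0x90  0x0d  0x90 ]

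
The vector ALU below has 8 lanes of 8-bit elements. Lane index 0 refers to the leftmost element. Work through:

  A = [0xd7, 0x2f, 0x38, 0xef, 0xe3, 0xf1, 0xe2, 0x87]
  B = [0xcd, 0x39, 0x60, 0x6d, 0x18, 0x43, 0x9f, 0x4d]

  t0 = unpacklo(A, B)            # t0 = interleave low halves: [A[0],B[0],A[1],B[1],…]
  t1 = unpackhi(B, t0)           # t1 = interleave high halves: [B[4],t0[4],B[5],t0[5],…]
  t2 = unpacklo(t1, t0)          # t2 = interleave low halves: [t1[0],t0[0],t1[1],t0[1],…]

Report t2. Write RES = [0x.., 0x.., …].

  t0: d7 cd 2f 39 38 60 ef 6d
  t1: 18 38 43 60 9f ef 4d 6d
  t2: 18 d7 38 cd 43 2f 60 39

RES = [ 0x18  0xd7  0x38  0xcd  0x43  0x2f  0x60  0x39 ]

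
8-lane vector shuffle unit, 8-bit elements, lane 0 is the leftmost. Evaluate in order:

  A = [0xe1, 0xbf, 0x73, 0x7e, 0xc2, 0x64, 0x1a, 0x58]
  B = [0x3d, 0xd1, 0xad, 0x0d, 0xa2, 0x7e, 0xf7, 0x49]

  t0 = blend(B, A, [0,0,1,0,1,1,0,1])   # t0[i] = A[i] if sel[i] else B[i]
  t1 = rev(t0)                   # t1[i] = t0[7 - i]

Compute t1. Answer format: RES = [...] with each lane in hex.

RES = [0x58, 0xf7, 0x64, 0xc2, 0x0d, 0x73, 0xd1, 0x3d]

t0 = [0x3d, 0xd1, 0x73, 0x0d, 0xc2, 0x64, 0xf7, 0x58]
t1 = [0x58, 0xf7, 0x64, 0xc2, 0x0d, 0x73, 0xd1, 0x3d]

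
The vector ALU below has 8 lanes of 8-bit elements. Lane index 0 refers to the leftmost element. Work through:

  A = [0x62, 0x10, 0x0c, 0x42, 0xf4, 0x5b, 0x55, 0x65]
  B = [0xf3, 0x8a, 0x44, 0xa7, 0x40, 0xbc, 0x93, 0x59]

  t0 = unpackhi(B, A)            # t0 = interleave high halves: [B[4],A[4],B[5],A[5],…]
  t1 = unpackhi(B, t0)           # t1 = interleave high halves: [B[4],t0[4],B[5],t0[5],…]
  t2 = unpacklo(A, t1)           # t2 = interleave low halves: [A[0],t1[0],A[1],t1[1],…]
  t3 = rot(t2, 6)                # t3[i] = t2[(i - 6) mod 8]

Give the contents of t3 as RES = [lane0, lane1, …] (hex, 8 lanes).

→ t0 |40|f4|bc|5b|93|55|59|65|
→ t1 |40|93|bc|55|93|59|59|65|
→ t2 |62|40|10|93|0c|bc|42|55|
→ t3 |10|93|0c|bc|42|55|62|40|

RES = [0x10, 0x93, 0x0c, 0xbc, 0x42, 0x55, 0x62, 0x40]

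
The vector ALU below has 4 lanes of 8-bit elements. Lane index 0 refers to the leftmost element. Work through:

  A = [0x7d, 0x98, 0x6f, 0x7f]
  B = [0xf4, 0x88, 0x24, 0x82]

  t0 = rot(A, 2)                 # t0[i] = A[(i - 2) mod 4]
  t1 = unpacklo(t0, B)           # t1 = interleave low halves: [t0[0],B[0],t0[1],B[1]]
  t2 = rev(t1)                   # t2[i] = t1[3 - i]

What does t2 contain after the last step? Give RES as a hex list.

RES = [0x88, 0x7f, 0xf4, 0x6f]

  t0: 6f 7f 7d 98
  t1: 6f f4 7f 88
  t2: 88 7f f4 6f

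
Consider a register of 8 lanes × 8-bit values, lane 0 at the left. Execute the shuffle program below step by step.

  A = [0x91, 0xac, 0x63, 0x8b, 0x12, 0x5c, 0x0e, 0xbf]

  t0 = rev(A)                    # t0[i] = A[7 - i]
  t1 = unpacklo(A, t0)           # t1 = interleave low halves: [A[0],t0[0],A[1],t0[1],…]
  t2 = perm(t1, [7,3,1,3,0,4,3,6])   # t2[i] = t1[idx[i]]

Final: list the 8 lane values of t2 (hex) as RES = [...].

RES = [0x12, 0x0e, 0xbf, 0x0e, 0x91, 0x63, 0x0e, 0x8b]

→ t0 |bf|0e|5c|12|8b|63|ac|91|
→ t1 |91|bf|ac|0e|63|5c|8b|12|
→ t2 |12|0e|bf|0e|91|63|0e|8b|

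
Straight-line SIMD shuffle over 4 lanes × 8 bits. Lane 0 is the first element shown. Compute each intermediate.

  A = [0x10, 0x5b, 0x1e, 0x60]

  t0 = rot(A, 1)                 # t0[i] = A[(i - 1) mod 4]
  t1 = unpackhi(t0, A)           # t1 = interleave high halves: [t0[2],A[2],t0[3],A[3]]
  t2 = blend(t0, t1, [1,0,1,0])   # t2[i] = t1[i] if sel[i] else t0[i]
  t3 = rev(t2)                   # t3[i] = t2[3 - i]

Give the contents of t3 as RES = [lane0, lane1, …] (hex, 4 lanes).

  t0: 60 10 5b 1e
  t1: 5b 1e 1e 60
  t2: 5b 10 1e 1e
  t3: 1e 1e 10 5b

RES = [ 0x1e  0x1e  0x10  0x5b ]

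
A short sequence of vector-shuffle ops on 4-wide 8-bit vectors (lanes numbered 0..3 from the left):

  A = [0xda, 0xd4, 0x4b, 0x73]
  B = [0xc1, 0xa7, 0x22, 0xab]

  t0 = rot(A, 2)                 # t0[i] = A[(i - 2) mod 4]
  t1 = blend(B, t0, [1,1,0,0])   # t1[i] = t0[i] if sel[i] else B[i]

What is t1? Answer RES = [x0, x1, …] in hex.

t0 = [0x4b, 0x73, 0xda, 0xd4]
t1 = [0x4b, 0x73, 0x22, 0xab]

RES = [ 0x4b  0x73  0x22  0xab ]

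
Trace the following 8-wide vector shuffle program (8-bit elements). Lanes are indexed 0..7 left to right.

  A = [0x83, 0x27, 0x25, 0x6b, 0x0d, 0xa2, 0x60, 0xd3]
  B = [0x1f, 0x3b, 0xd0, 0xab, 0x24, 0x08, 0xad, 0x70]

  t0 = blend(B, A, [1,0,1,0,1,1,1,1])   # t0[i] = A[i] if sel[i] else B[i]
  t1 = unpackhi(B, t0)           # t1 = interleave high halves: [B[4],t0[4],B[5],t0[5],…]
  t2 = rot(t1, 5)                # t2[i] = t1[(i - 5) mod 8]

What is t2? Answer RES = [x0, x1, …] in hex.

RES = [0xa2, 0xad, 0x60, 0x70, 0xd3, 0x24, 0x0d, 0x08]

  t0: 83 3b 25 ab 0d a2 60 d3
  t1: 24 0d 08 a2 ad 60 70 d3
  t2: a2 ad 60 70 d3 24 0d 08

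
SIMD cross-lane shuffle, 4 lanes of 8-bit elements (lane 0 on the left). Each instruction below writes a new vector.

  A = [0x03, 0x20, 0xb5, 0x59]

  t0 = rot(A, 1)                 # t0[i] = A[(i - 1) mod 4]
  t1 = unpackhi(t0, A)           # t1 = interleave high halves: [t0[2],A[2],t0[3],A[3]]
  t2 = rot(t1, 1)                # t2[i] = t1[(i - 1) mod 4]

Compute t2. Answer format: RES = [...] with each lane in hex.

  t0: 59 03 20 b5
  t1: 20 b5 b5 59
  t2: 59 20 b5 b5

RES = [ 0x59  0x20  0xb5  0xb5 ]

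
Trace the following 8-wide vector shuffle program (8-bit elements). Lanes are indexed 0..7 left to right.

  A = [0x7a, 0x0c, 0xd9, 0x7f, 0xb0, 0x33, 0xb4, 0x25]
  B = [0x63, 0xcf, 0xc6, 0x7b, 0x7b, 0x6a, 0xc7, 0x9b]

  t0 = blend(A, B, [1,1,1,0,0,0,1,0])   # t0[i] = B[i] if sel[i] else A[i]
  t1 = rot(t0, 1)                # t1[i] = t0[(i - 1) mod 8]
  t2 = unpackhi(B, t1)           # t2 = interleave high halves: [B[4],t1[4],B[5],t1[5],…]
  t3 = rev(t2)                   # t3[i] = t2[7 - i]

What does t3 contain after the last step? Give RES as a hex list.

RES = [ 0xc7  0x9b  0x33  0xc7  0xb0  0x6a  0x7f  0x7b ]

t0 = [0x63, 0xcf, 0xc6, 0x7f, 0xb0, 0x33, 0xc7, 0x25]
t1 = [0x25, 0x63, 0xcf, 0xc6, 0x7f, 0xb0, 0x33, 0xc7]
t2 = [0x7b, 0x7f, 0x6a, 0xb0, 0xc7, 0x33, 0x9b, 0xc7]
t3 = [0xc7, 0x9b, 0x33, 0xc7, 0xb0, 0x6a, 0x7f, 0x7b]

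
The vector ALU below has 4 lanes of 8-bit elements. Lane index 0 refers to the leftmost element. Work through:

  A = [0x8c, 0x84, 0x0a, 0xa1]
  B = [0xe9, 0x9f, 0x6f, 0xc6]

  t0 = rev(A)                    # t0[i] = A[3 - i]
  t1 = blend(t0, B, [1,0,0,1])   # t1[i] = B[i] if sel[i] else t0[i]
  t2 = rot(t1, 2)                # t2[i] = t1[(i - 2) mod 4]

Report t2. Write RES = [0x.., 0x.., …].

→ t0 |a1|0a|84|8c|
→ t1 |e9|0a|84|c6|
→ t2 |84|c6|e9|0a|

RES = [0x84, 0xc6, 0xe9, 0x0a]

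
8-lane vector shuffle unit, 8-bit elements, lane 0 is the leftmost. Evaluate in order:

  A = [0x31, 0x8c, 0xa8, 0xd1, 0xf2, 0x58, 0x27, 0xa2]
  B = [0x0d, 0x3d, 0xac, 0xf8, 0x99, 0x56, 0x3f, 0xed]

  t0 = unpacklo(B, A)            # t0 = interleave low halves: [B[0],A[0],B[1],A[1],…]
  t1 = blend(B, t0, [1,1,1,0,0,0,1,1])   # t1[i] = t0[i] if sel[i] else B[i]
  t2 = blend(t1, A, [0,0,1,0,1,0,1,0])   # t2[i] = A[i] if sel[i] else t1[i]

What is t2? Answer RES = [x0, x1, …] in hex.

RES = [0x0d, 0x31, 0xa8, 0xf8, 0xf2, 0x56, 0x27, 0xd1]

  t0: 0d 31 3d 8c ac a8 f8 d1
  t1: 0d 31 3d f8 99 56 f8 d1
  t2: 0d 31 a8 f8 f2 56 27 d1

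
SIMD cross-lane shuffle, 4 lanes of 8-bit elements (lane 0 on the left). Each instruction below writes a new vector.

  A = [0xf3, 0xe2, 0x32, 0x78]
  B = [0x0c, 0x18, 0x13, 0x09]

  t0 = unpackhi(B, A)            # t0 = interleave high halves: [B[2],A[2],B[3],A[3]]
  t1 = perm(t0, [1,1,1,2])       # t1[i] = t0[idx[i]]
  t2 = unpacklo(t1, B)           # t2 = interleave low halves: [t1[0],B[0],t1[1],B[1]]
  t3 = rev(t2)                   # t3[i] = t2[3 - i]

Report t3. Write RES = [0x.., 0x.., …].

→ t0 |13|32|09|78|
→ t1 |32|32|32|09|
→ t2 |32|0c|32|18|
→ t3 |18|32|0c|32|

RES = [ 0x18  0x32  0x0c  0x32 ]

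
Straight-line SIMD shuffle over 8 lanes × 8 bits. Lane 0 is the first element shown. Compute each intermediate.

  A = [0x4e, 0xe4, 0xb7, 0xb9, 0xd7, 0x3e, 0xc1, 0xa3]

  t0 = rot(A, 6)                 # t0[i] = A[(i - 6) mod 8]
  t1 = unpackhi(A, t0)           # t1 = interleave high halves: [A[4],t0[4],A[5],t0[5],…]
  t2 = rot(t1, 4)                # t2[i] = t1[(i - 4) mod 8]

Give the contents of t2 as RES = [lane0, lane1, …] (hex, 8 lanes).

→ t0 |b7|b9|d7|3e|c1|a3|4e|e4|
→ t1 |d7|c1|3e|a3|c1|4e|a3|e4|
→ t2 |c1|4e|a3|e4|d7|c1|3e|a3|

RES = [ 0xc1  0x4e  0xa3  0xe4  0xd7  0xc1  0x3e  0xa3 ]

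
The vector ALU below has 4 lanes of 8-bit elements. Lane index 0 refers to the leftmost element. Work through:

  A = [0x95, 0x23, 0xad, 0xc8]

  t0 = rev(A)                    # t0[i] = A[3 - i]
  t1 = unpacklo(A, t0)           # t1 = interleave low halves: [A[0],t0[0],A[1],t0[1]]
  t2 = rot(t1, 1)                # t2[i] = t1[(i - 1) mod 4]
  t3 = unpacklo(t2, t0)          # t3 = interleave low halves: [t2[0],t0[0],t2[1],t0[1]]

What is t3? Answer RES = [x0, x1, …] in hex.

→ t0 |c8|ad|23|95|
→ t1 |95|c8|23|ad|
→ t2 |ad|95|c8|23|
→ t3 |ad|c8|95|ad|

RES = [0xad, 0xc8, 0x95, 0xad]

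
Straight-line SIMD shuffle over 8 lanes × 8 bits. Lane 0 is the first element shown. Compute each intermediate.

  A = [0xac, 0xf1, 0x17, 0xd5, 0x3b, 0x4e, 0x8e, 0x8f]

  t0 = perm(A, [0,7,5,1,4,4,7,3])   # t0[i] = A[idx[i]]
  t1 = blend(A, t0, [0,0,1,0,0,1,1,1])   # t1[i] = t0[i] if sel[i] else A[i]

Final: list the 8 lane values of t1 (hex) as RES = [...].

RES = [ 0xac  0xf1  0x4e  0xd5  0x3b  0x3b  0x8f  0xd5 ]

  t0: ac 8f 4e f1 3b 3b 8f d5
  t1: ac f1 4e d5 3b 3b 8f d5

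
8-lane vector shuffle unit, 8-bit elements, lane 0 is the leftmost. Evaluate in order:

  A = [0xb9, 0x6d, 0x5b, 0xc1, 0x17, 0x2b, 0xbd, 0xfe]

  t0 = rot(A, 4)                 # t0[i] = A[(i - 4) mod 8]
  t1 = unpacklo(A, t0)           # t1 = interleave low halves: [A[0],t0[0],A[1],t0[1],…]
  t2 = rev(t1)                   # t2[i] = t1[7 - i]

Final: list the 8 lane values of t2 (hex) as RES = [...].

RES = [0xfe, 0xc1, 0xbd, 0x5b, 0x2b, 0x6d, 0x17, 0xb9]

→ t0 |17|2b|bd|fe|b9|6d|5b|c1|
→ t1 |b9|17|6d|2b|5b|bd|c1|fe|
→ t2 |fe|c1|bd|5b|2b|6d|17|b9|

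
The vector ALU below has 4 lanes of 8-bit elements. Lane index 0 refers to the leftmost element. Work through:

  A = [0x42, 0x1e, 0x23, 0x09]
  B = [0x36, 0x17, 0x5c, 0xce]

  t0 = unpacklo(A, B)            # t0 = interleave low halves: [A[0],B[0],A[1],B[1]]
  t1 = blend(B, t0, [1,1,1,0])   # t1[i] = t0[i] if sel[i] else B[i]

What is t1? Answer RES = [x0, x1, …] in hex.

t0 = [0x42, 0x36, 0x1e, 0x17]
t1 = [0x42, 0x36, 0x1e, 0xce]

RES = [ 0x42  0x36  0x1e  0xce ]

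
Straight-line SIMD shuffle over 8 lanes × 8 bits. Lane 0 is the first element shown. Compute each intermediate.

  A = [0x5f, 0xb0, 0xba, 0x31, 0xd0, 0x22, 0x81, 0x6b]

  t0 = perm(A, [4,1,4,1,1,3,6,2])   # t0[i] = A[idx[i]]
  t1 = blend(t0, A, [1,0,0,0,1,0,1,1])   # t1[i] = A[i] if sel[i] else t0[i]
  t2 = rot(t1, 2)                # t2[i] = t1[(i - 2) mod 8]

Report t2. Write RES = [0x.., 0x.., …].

RES = [ 0x81  0x6b  0x5f  0xb0  0xd0  0xb0  0xd0  0x31 ]

  t0: d0 b0 d0 b0 b0 31 81 ba
  t1: 5f b0 d0 b0 d0 31 81 6b
  t2: 81 6b 5f b0 d0 b0 d0 31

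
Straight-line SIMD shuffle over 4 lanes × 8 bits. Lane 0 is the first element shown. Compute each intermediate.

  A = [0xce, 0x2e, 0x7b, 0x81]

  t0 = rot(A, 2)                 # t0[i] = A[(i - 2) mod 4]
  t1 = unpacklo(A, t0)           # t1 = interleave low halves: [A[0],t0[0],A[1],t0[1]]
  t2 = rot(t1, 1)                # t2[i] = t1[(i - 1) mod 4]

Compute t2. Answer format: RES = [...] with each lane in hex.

RES = [0x81, 0xce, 0x7b, 0x2e]

t0 = [0x7b, 0x81, 0xce, 0x2e]
t1 = [0xce, 0x7b, 0x2e, 0x81]
t2 = [0x81, 0xce, 0x7b, 0x2e]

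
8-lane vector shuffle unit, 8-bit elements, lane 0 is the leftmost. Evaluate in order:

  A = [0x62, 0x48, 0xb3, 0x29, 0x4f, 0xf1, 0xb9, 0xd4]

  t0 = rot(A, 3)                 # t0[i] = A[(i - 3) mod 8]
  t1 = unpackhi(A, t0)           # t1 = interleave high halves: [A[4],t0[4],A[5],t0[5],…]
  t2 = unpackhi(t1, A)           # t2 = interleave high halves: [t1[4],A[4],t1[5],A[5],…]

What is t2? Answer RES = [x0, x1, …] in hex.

RES = [0xb9, 0x4f, 0x29, 0xf1, 0xd4, 0xb9, 0x4f, 0xd4]

  t0: f1 b9 d4 62 48 b3 29 4f
  t1: 4f 48 f1 b3 b9 29 d4 4f
  t2: b9 4f 29 f1 d4 b9 4f d4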